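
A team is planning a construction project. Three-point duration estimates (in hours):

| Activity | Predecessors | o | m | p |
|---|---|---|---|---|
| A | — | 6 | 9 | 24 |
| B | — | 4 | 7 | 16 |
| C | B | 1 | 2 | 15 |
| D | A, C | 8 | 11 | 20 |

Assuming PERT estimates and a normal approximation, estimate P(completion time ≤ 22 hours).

0.293

te_A = (6 + 4·9 + 24)/6 = 66/6 = 11; σ²_A = ((24−6)/6)² = 9.000
te_B = (4 + 4·7 + 16)/6 = 48/6 = 8; σ²_B = ((16−4)/6)² = 4.000
te_C = (1 + 4·2 + 15)/6 = 24/6 = 4; σ²_C = ((15−1)/6)² = 5.444
te_D = (8 + 4·11 + 20)/6 = 72/6 = 12; σ²_D = ((20−8)/6)² = 4.000

Forward pass:
ES_A = 0; EF_A = 11
ES_B = 0; EF_B = 8
ES_C = 8; EF_C = 8+4 = 12
ES_D = max(EF_A=11, EF_C=12) = 12; EF_D = 12+12 = 24
Expected project duration μ = 24 hours. Critical path: B → C → D.

Variance along critical path = 4.000 + 5.444 + 4.000 = 13.444; σ = √13.444 = 3.667 hours.
Z = (22 − 24) / 3.667 = -0.545
P(T ≤ 22) = Φ(-0.545) ≈ 0.293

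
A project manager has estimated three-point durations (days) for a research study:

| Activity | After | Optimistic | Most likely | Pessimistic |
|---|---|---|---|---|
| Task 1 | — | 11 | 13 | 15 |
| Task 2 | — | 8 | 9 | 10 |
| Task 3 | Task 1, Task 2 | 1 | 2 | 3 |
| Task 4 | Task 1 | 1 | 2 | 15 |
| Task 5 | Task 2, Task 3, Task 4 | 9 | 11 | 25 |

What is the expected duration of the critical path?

te_Task 1 = (11 + 4·13 + 15)/6 = 78/6 = 13
te_Task 2 = (8 + 4·9 + 10)/6 = 54/6 = 9
te_Task 3 = (1 + 4·2 + 3)/6 = 12/6 = 2
te_Task 4 = (1 + 4·2 + 15)/6 = 24/6 = 4
te_Task 5 = (9 + 4·11 + 25)/6 = 78/6 = 13

Forward pass:
ES_Task 1 = 0; EF_Task 1 = 13
ES_Task 2 = 0; EF_Task 2 = 9
ES_Task 3 = max(EF_Task 1=13, EF_Task 2=9) = 13; EF_Task 3 = 13+2 = 15
ES_Task 4 = 13; EF_Task 4 = 13+4 = 17
ES_Task 5 = max(EF_Task 2=9, EF_Task 3=15, EF_Task 4=17) = 17; EF_Task 5 = 17+13 = 30
Expected project duration μ = 30 days. Critical path: Task 1 → Task 4 → Task 5.

30 days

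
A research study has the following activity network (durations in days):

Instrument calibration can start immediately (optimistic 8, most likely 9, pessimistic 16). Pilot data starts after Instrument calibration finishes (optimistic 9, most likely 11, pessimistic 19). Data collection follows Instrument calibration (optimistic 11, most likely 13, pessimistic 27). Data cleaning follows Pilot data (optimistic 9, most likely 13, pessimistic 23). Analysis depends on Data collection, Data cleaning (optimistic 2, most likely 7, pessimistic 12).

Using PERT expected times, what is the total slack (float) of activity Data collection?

te_Instrument calibration = (8 + 4·9 + 16)/6 = 60/6 = 10
te_Pilot data = (9 + 4·11 + 19)/6 = 72/6 = 12
te_Data collection = (11 + 4·13 + 27)/6 = 90/6 = 15
te_Data cleaning = (9 + 4·13 + 23)/6 = 84/6 = 14
te_Analysis = (2 + 4·7 + 12)/6 = 42/6 = 7

Forward pass:
ES_Instrument calibration = 0; EF_Instrument calibration = 10
ES_Pilot data = 10; EF_Pilot data = 10+12 = 22
ES_Data collection = 10; EF_Data collection = 10+15 = 25
ES_Data cleaning = 22; EF_Data cleaning = 22+14 = 36
ES_Analysis = max(EF_Data collection=25, EF_Data cleaning=36) = 36; EF_Analysis = 36+7 = 43
Expected project duration μ = 43 days. Critical path: Instrument calibration → Pilot data → Data cleaning → Analysis.

Backward pass:
LF_Analysis = 43; LS_Analysis = 43−7 = 36
LF_Data cleaning = LS_Analysis = 36; LS_Data cleaning = 36−14 = 22
LF_Data collection = LS_Analysis = 36; LS_Data collection = 36−15 = 21
LF_Pilot data = LS_Data cleaning = 22; LS_Pilot data = 22−12 = 10
LF_Instrument calibration = min(LS_Pilot data=10, LS_Data collection=21) = 10; LS_Instrument calibration = 10−10 = 0
Slack_Data collection = LS_Data collection − ES_Data collection = 21 − 10 = 11

11 days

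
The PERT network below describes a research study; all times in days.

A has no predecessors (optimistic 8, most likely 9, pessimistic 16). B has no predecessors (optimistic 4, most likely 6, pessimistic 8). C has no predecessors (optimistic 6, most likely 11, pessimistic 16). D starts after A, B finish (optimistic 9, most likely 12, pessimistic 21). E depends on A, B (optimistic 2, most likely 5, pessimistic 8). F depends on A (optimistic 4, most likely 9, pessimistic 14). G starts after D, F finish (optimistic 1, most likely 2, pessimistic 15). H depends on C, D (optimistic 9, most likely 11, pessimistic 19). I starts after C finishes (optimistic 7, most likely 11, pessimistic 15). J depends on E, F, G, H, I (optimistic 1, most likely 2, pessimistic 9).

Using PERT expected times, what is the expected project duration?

38 days

te_A = (8 + 4·9 + 16)/6 = 60/6 = 10
te_B = (4 + 4·6 + 8)/6 = 36/6 = 6
te_C = (6 + 4·11 + 16)/6 = 66/6 = 11
te_D = (9 + 4·12 + 21)/6 = 78/6 = 13
te_E = (2 + 4·5 + 8)/6 = 30/6 = 5
te_F = (4 + 4·9 + 14)/6 = 54/6 = 9
te_G = (1 + 4·2 + 15)/6 = 24/6 = 4
te_H = (9 + 4·11 + 19)/6 = 72/6 = 12
te_I = (7 + 4·11 + 15)/6 = 66/6 = 11
te_J = (1 + 4·2 + 9)/6 = 18/6 = 3

Forward pass:
ES_A = 0; EF_A = 10
ES_B = 0; EF_B = 6
ES_C = 0; EF_C = 11
ES_D = max(EF_A=10, EF_B=6) = 10; EF_D = 10+13 = 23
ES_E = max(EF_A=10, EF_B=6) = 10; EF_E = 10+5 = 15
ES_F = 10; EF_F = 10+9 = 19
ES_G = max(EF_D=23, EF_F=19) = 23; EF_G = 23+4 = 27
ES_H = max(EF_C=11, EF_D=23) = 23; EF_H = 23+12 = 35
ES_I = 11; EF_I = 11+11 = 22
ES_J = max(EF_E=15, EF_F=19, EF_G=27, EF_H=35, EF_I=22) = 35; EF_J = 35+3 = 38
Expected project duration μ = 38 days. Critical path: A → D → H → J.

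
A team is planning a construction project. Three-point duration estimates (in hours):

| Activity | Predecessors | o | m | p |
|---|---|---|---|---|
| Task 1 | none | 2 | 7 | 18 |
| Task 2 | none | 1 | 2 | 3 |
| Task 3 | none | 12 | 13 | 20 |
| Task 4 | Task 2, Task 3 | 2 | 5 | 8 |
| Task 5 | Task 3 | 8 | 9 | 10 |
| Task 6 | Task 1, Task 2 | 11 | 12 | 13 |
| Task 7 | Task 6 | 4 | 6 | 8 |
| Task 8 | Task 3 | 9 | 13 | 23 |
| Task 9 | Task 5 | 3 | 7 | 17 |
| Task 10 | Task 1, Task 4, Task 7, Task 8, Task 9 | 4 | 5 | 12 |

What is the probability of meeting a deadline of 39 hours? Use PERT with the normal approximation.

te_Task 1 = (2 + 4·7 + 18)/6 = 48/6 = 8; σ²_Task 1 = ((18−2)/6)² = 7.111
te_Task 2 = (1 + 4·2 + 3)/6 = 12/6 = 2; σ²_Task 2 = ((3−1)/6)² = 0.111
te_Task 3 = (12 + 4·13 + 20)/6 = 84/6 = 14; σ²_Task 3 = ((20−12)/6)² = 1.778
te_Task 4 = (2 + 4·5 + 8)/6 = 30/6 = 5; σ²_Task 4 = ((8−2)/6)² = 1.000
te_Task 5 = (8 + 4·9 + 10)/6 = 54/6 = 9; σ²_Task 5 = ((10−8)/6)² = 0.111
te_Task 6 = (11 + 4·12 + 13)/6 = 72/6 = 12; σ²_Task 6 = ((13−11)/6)² = 0.111
te_Task 7 = (4 + 4·6 + 8)/6 = 36/6 = 6; σ²_Task 7 = ((8−4)/6)² = 0.444
te_Task 8 = (9 + 4·13 + 23)/6 = 84/6 = 14; σ²_Task 8 = ((23−9)/6)² = 5.444
te_Task 9 = (3 + 4·7 + 17)/6 = 48/6 = 8; σ²_Task 9 = ((17−3)/6)² = 5.444
te_Task 10 = (4 + 4·5 + 12)/6 = 36/6 = 6; σ²_Task 10 = ((12−4)/6)² = 1.778

Forward pass:
ES_Task 1 = 0; EF_Task 1 = 8
ES_Task 2 = 0; EF_Task 2 = 2
ES_Task 3 = 0; EF_Task 3 = 14
ES_Task 4 = max(EF_Task 2=2, EF_Task 3=14) = 14; EF_Task 4 = 14+5 = 19
ES_Task 5 = 14; EF_Task 5 = 14+9 = 23
ES_Task 6 = max(EF_Task 1=8, EF_Task 2=2) = 8; EF_Task 6 = 8+12 = 20
ES_Task 7 = 20; EF_Task 7 = 20+6 = 26
ES_Task 8 = 14; EF_Task 8 = 14+14 = 28
ES_Task 9 = 23; EF_Task 9 = 23+8 = 31
ES_Task 10 = max(EF_Task 1=8, EF_Task 4=19, EF_Task 7=26, EF_Task 8=28, EF_Task 9=31) = 31; EF_Task 10 = 31+6 = 37
Expected project duration μ = 37 hours. Critical path: Task 3 → Task 5 → Task 9 → Task 10.

Variance along critical path = 1.778 + 0.111 + 5.444 + 1.778 = 9.111; σ = √9.111 = 3.018 hours.
Z = (39 − 37) / 3.018 = 0.663
P(T ≤ 39) = Φ(0.663) ≈ 0.746

0.746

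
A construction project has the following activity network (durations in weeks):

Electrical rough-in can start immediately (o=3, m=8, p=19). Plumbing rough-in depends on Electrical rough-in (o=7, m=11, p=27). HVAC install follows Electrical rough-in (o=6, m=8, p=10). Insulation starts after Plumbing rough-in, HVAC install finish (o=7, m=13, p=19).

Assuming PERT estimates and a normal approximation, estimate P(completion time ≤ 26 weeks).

0.028

te_Electrical rough-in = (3 + 4·8 + 19)/6 = 54/6 = 9; σ²_Electrical rough-in = ((19−3)/6)² = 7.111
te_Plumbing rough-in = (7 + 4·11 + 27)/6 = 78/6 = 13; σ²_Plumbing rough-in = ((27−7)/6)² = 11.111
te_HVAC install = (6 + 4·8 + 10)/6 = 48/6 = 8; σ²_HVAC install = ((10−6)/6)² = 0.444
te_Insulation = (7 + 4·13 + 19)/6 = 78/6 = 13; σ²_Insulation = ((19−7)/6)² = 4.000

Forward pass:
ES_Electrical rough-in = 0; EF_Electrical rough-in = 9
ES_Plumbing rough-in = 9; EF_Plumbing rough-in = 9+13 = 22
ES_HVAC install = 9; EF_HVAC install = 9+8 = 17
ES_Insulation = max(EF_Plumbing rough-in=22, EF_HVAC install=17) = 22; EF_Insulation = 22+13 = 35
Expected project duration μ = 35 weeks. Critical path: Electrical rough-in → Plumbing rough-in → Insulation.

Variance along critical path = 7.111 + 11.111 + 4.000 = 22.222; σ = √22.222 = 4.714 weeks.
Z = (26 − 35) / 4.714 = -1.909
P(T ≤ 26) = Φ(-1.909) ≈ 0.028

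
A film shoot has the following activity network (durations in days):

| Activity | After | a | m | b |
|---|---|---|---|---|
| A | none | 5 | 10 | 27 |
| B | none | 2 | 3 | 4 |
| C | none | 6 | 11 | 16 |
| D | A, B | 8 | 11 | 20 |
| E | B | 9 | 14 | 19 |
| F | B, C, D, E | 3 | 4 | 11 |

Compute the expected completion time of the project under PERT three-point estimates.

29 days

te_A = (5 + 4·10 + 27)/6 = 72/6 = 12
te_B = (2 + 4·3 + 4)/6 = 18/6 = 3
te_C = (6 + 4·11 + 16)/6 = 66/6 = 11
te_D = (8 + 4·11 + 20)/6 = 72/6 = 12
te_E = (9 + 4·14 + 19)/6 = 84/6 = 14
te_F = (3 + 4·4 + 11)/6 = 30/6 = 5

Forward pass:
ES_A = 0; EF_A = 12
ES_B = 0; EF_B = 3
ES_C = 0; EF_C = 11
ES_D = max(EF_A=12, EF_B=3) = 12; EF_D = 12+12 = 24
ES_E = 3; EF_E = 3+14 = 17
ES_F = max(EF_B=3, EF_C=11, EF_D=24, EF_E=17) = 24; EF_F = 24+5 = 29
Expected project duration μ = 29 days. Critical path: A → D → F.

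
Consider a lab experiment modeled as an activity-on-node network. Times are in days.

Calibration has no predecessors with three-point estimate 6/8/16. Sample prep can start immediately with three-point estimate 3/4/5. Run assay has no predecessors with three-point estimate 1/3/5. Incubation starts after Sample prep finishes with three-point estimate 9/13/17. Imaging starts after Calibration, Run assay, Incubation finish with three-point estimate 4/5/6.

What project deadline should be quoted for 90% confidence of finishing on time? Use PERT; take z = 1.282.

23.8 days

te_Calibration = (6 + 4·8 + 16)/6 = 54/6 = 9; σ²_Calibration = ((16−6)/6)² = 2.778
te_Sample prep = (3 + 4·4 + 5)/6 = 24/6 = 4; σ²_Sample prep = ((5−3)/6)² = 0.111
te_Run assay = (1 + 4·3 + 5)/6 = 18/6 = 3; σ²_Run assay = ((5−1)/6)² = 0.444
te_Incubation = (9 + 4·13 + 17)/6 = 78/6 = 13; σ²_Incubation = ((17−9)/6)² = 1.778
te_Imaging = (4 + 4·5 + 6)/6 = 30/6 = 5; σ²_Imaging = ((6−4)/6)² = 0.111

Forward pass:
ES_Calibration = 0; EF_Calibration = 9
ES_Sample prep = 0; EF_Sample prep = 4
ES_Run assay = 0; EF_Run assay = 3
ES_Incubation = 4; EF_Incubation = 4+13 = 17
ES_Imaging = max(EF_Calibration=9, EF_Run assay=3, EF_Incubation=17) = 17; EF_Imaging = 17+5 = 22
Expected project duration μ = 22 days. Critical path: Sample prep → Incubation → Imaging.

Variance along critical path = 0.111 + 1.778 + 0.111 = 2.000; σ = 1.414 days.
D = μ + z·σ = 22 + 1.282·1.414 = 23.8 days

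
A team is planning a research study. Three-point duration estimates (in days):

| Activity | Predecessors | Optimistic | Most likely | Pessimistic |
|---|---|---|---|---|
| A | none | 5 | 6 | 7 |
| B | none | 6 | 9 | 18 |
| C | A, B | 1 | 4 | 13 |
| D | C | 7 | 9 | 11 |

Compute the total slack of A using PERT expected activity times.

4 days

te_A = (5 + 4·6 + 7)/6 = 36/6 = 6
te_B = (6 + 4·9 + 18)/6 = 60/6 = 10
te_C = (1 + 4·4 + 13)/6 = 30/6 = 5
te_D = (7 + 4·9 + 11)/6 = 54/6 = 9

Forward pass:
ES_A = 0; EF_A = 6
ES_B = 0; EF_B = 10
ES_C = max(EF_A=6, EF_B=10) = 10; EF_C = 10+5 = 15
ES_D = 15; EF_D = 15+9 = 24
Expected project duration μ = 24 days. Critical path: B → C → D.

Backward pass:
LF_D = 24; LS_D = 24−9 = 15
LF_C = LS_D = 15; LS_C = 15−5 = 10
LF_B = LS_C = 10; LS_B = 10−10 = 0
LF_A = LS_C = 10; LS_A = 10−6 = 4
Slack_A = LS_A − ES_A = 4 − 0 = 4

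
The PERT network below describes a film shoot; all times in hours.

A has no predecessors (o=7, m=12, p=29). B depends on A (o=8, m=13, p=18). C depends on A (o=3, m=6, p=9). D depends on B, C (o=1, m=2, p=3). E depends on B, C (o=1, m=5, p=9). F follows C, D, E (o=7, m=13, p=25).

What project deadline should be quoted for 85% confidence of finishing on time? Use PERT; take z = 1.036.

51.4 hours

te_A = (7 + 4·12 + 29)/6 = 84/6 = 14; σ²_A = ((29−7)/6)² = 13.444
te_B = (8 + 4·13 + 18)/6 = 78/6 = 13; σ²_B = ((18−8)/6)² = 2.778
te_C = (3 + 4·6 + 9)/6 = 36/6 = 6; σ²_C = ((9−3)/6)² = 1.000
te_D = (1 + 4·2 + 3)/6 = 12/6 = 2; σ²_D = ((3−1)/6)² = 0.111
te_E = (1 + 4·5 + 9)/6 = 30/6 = 5; σ²_E = ((9−1)/6)² = 1.778
te_F = (7 + 4·13 + 25)/6 = 84/6 = 14; σ²_F = ((25−7)/6)² = 9.000

Forward pass:
ES_A = 0; EF_A = 14
ES_B = 14; EF_B = 14+13 = 27
ES_C = 14; EF_C = 14+6 = 20
ES_D = max(EF_B=27, EF_C=20) = 27; EF_D = 27+2 = 29
ES_E = max(EF_B=27, EF_C=20) = 27; EF_E = 27+5 = 32
ES_F = max(EF_C=20, EF_D=29, EF_E=32) = 32; EF_F = 32+14 = 46
Expected project duration μ = 46 hours. Critical path: A → B → E → F.

Variance along critical path = 13.444 + 2.778 + 1.778 + 9.000 = 27.000; σ = 5.196 hours.
D = μ + z·σ = 46 + 1.036·5.196 = 51.4 hours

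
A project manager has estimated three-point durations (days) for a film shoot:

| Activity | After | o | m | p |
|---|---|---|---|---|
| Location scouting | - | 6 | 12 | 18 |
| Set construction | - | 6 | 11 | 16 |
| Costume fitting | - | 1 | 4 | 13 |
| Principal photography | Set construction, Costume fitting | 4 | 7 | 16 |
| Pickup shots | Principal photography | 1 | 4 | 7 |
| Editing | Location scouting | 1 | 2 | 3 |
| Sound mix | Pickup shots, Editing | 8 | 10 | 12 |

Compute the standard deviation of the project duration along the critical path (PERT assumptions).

2.87 days

te_Location scouting = (6 + 4·12 + 18)/6 = 72/6 = 12; σ²_Location scouting = ((18−6)/6)² = 4.000
te_Set construction = (6 + 4·11 + 16)/6 = 66/6 = 11; σ²_Set construction = ((16−6)/6)² = 2.778
te_Costume fitting = (1 + 4·4 + 13)/6 = 30/6 = 5; σ²_Costume fitting = ((13−1)/6)² = 4.000
te_Principal photography = (4 + 4·7 + 16)/6 = 48/6 = 8; σ²_Principal photography = ((16−4)/6)² = 4.000
te_Pickup shots = (1 + 4·4 + 7)/6 = 24/6 = 4; σ²_Pickup shots = ((7−1)/6)² = 1.000
te_Editing = (1 + 4·2 + 3)/6 = 12/6 = 2; σ²_Editing = ((3−1)/6)² = 0.111
te_Sound mix = (8 + 4·10 + 12)/6 = 60/6 = 10; σ²_Sound mix = ((12−8)/6)² = 0.444

Forward pass:
ES_Location scouting = 0; EF_Location scouting = 12
ES_Set construction = 0; EF_Set construction = 11
ES_Costume fitting = 0; EF_Costume fitting = 5
ES_Principal photography = max(EF_Set construction=11, EF_Costume fitting=5) = 11; EF_Principal photography = 11+8 = 19
ES_Pickup shots = 19; EF_Pickup shots = 19+4 = 23
ES_Editing = 12; EF_Editing = 12+2 = 14
ES_Sound mix = max(EF_Pickup shots=23, EF_Editing=14) = 23; EF_Sound mix = 23+10 = 33
Expected project duration μ = 33 days. Critical path: Set construction → Principal photography → Pickup shots → Sound mix.

Variance along critical path = 2.778 + 4.000 + 1.000 + 0.444 = 8.222
σ = √8.222 = 2.867 days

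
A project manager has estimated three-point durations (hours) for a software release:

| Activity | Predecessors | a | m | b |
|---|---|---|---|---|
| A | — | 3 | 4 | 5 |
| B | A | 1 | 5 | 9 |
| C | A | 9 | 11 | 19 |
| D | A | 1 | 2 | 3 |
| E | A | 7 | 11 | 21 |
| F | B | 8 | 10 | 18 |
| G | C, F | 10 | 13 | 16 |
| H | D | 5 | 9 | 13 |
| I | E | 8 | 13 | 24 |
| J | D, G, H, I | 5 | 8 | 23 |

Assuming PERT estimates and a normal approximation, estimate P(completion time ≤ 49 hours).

0.941

te_A = (3 + 4·4 + 5)/6 = 24/6 = 4; σ²_A = ((5−3)/6)² = 0.111
te_B = (1 + 4·5 + 9)/6 = 30/6 = 5; σ²_B = ((9−1)/6)² = 1.778
te_C = (9 + 4·11 + 19)/6 = 72/6 = 12; σ²_C = ((19−9)/6)² = 2.778
te_D = (1 + 4·2 + 3)/6 = 12/6 = 2; σ²_D = ((3−1)/6)² = 0.111
te_E = (7 + 4·11 + 21)/6 = 72/6 = 12; σ²_E = ((21−7)/6)² = 5.444
te_F = (8 + 4·10 + 18)/6 = 66/6 = 11; σ²_F = ((18−8)/6)² = 2.778
te_G = (10 + 4·13 + 16)/6 = 78/6 = 13; σ²_G = ((16−10)/6)² = 1.000
te_H = (5 + 4·9 + 13)/6 = 54/6 = 9; σ²_H = ((13−5)/6)² = 1.778
te_I = (8 + 4·13 + 24)/6 = 84/6 = 14; σ²_I = ((24−8)/6)² = 7.111
te_J = (5 + 4·8 + 23)/6 = 60/6 = 10; σ²_J = ((23−5)/6)² = 9.000

Forward pass:
ES_A = 0; EF_A = 4
ES_B = 4; EF_B = 4+5 = 9
ES_C = 4; EF_C = 4+12 = 16
ES_D = 4; EF_D = 4+2 = 6
ES_E = 4; EF_E = 4+12 = 16
ES_F = 9; EF_F = 9+11 = 20
ES_G = max(EF_C=16, EF_F=20) = 20; EF_G = 20+13 = 33
ES_H = 6; EF_H = 6+9 = 15
ES_I = 16; EF_I = 16+14 = 30
ES_J = max(EF_D=6, EF_G=33, EF_H=15, EF_I=30) = 33; EF_J = 33+10 = 43
Expected project duration μ = 43 hours. Critical path: A → B → F → G → J.

Variance along critical path = 0.111 + 1.778 + 2.778 + 1.000 + 9.000 = 14.667; σ = √14.667 = 3.830 hours.
Z = (49 − 43) / 3.830 = 1.567
P(T ≤ 49) = Φ(1.567) ≈ 0.941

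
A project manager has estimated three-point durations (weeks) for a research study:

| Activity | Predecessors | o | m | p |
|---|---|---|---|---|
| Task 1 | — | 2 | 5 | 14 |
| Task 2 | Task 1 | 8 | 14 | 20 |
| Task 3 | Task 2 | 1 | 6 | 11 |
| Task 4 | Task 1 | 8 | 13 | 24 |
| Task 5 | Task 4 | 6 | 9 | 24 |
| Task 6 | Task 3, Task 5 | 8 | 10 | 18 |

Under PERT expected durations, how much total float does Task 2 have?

te_Task 1 = (2 + 4·5 + 14)/6 = 36/6 = 6
te_Task 2 = (8 + 4·14 + 20)/6 = 84/6 = 14
te_Task 3 = (1 + 4·6 + 11)/6 = 36/6 = 6
te_Task 4 = (8 + 4·13 + 24)/6 = 84/6 = 14
te_Task 5 = (6 + 4·9 + 24)/6 = 66/6 = 11
te_Task 6 = (8 + 4·10 + 18)/6 = 66/6 = 11

Forward pass:
ES_Task 1 = 0; EF_Task 1 = 6
ES_Task 2 = 6; EF_Task 2 = 6+14 = 20
ES_Task 3 = 20; EF_Task 3 = 20+6 = 26
ES_Task 4 = 6; EF_Task 4 = 6+14 = 20
ES_Task 5 = 20; EF_Task 5 = 20+11 = 31
ES_Task 6 = max(EF_Task 3=26, EF_Task 5=31) = 31; EF_Task 6 = 31+11 = 42
Expected project duration μ = 42 weeks. Critical path: Task 1 → Task 4 → Task 5 → Task 6.

Backward pass:
LF_Task 6 = 42; LS_Task 6 = 42−11 = 31
LF_Task 5 = LS_Task 6 = 31; LS_Task 5 = 31−11 = 20
LF_Task 4 = LS_Task 5 = 20; LS_Task 4 = 20−14 = 6
LF_Task 3 = LS_Task 6 = 31; LS_Task 3 = 31−6 = 25
LF_Task 2 = LS_Task 3 = 25; LS_Task 2 = 25−14 = 11
LF_Task 1 = min(LS_Task 2=11, LS_Task 4=6) = 6; LS_Task 1 = 6−6 = 0
Slack_Task 2 = LS_Task 2 − ES_Task 2 = 11 − 6 = 5

5 weeks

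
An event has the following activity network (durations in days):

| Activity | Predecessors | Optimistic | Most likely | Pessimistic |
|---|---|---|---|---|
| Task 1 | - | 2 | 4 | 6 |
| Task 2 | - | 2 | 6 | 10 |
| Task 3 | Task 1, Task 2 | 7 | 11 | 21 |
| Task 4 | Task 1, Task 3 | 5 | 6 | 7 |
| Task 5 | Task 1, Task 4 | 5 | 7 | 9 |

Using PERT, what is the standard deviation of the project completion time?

2.79 days

te_Task 1 = (2 + 4·4 + 6)/6 = 24/6 = 4; σ²_Task 1 = ((6−2)/6)² = 0.444
te_Task 2 = (2 + 4·6 + 10)/6 = 36/6 = 6; σ²_Task 2 = ((10−2)/6)² = 1.778
te_Task 3 = (7 + 4·11 + 21)/6 = 72/6 = 12; σ²_Task 3 = ((21−7)/6)² = 5.444
te_Task 4 = (5 + 4·6 + 7)/6 = 36/6 = 6; σ²_Task 4 = ((7−5)/6)² = 0.111
te_Task 5 = (5 + 4·7 + 9)/6 = 42/6 = 7; σ²_Task 5 = ((9−5)/6)² = 0.444

Forward pass:
ES_Task 1 = 0; EF_Task 1 = 4
ES_Task 2 = 0; EF_Task 2 = 6
ES_Task 3 = max(EF_Task 1=4, EF_Task 2=6) = 6; EF_Task 3 = 6+12 = 18
ES_Task 4 = max(EF_Task 1=4, EF_Task 3=18) = 18; EF_Task 4 = 18+6 = 24
ES_Task 5 = max(EF_Task 1=4, EF_Task 4=24) = 24; EF_Task 5 = 24+7 = 31
Expected project duration μ = 31 days. Critical path: Task 2 → Task 3 → Task 4 → Task 5.

Variance along critical path = 1.778 + 5.444 + 0.111 + 0.444 = 7.778
σ = √7.778 = 2.789 days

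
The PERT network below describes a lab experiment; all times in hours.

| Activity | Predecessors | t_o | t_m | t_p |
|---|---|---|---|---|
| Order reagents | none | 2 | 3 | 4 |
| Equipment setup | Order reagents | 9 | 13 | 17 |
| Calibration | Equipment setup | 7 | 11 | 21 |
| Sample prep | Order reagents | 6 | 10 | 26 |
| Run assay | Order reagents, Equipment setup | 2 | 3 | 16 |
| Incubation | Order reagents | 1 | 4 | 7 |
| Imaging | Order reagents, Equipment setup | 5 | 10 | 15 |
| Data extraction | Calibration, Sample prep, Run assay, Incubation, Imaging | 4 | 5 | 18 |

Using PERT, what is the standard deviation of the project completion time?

3.57 hours

te_Order reagents = (2 + 4·3 + 4)/6 = 18/6 = 3; σ²_Order reagents = ((4−2)/6)² = 0.111
te_Equipment setup = (9 + 4·13 + 17)/6 = 78/6 = 13; σ²_Equipment setup = ((17−9)/6)² = 1.778
te_Calibration = (7 + 4·11 + 21)/6 = 72/6 = 12; σ²_Calibration = ((21−7)/6)² = 5.444
te_Sample prep = (6 + 4·10 + 26)/6 = 72/6 = 12; σ²_Sample prep = ((26−6)/6)² = 11.111
te_Run assay = (2 + 4·3 + 16)/6 = 30/6 = 5; σ²_Run assay = ((16−2)/6)² = 5.444
te_Incubation = (1 + 4·4 + 7)/6 = 24/6 = 4; σ²_Incubation = ((7−1)/6)² = 1.000
te_Imaging = (5 + 4·10 + 15)/6 = 60/6 = 10; σ²_Imaging = ((15−5)/6)² = 2.778
te_Data extraction = (4 + 4·5 + 18)/6 = 42/6 = 7; σ²_Data extraction = ((18−4)/6)² = 5.444

Forward pass:
ES_Order reagents = 0; EF_Order reagents = 3
ES_Equipment setup = 3; EF_Equipment setup = 3+13 = 16
ES_Calibration = 16; EF_Calibration = 16+12 = 28
ES_Sample prep = 3; EF_Sample prep = 3+12 = 15
ES_Run assay = max(EF_Order reagents=3, EF_Equipment setup=16) = 16; EF_Run assay = 16+5 = 21
ES_Incubation = 3; EF_Incubation = 3+4 = 7
ES_Imaging = max(EF_Order reagents=3, EF_Equipment setup=16) = 16; EF_Imaging = 16+10 = 26
ES_Data extraction = max(EF_Calibration=28, EF_Sample prep=15, EF_Run assay=21, EF_Incubation=7, EF_Imaging=26) = 28; EF_Data extraction = 28+7 = 35
Expected project duration μ = 35 hours. Critical path: Order reagents → Equipment setup → Calibration → Data extraction.

Variance along critical path = 0.111 + 1.778 + 5.444 + 5.444 = 12.778
σ = √12.778 = 3.575 hours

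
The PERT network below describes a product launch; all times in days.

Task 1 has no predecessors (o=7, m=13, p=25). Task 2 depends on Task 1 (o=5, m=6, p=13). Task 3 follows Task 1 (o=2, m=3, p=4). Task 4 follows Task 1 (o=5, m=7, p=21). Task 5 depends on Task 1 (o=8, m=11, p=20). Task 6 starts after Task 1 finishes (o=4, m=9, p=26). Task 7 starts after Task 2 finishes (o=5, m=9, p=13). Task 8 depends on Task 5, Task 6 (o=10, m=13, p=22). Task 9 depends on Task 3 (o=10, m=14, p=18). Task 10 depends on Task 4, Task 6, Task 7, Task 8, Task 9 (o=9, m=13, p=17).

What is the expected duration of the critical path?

53 days

te_Task 1 = (7 + 4·13 + 25)/6 = 84/6 = 14
te_Task 2 = (5 + 4·6 + 13)/6 = 42/6 = 7
te_Task 3 = (2 + 4·3 + 4)/6 = 18/6 = 3
te_Task 4 = (5 + 4·7 + 21)/6 = 54/6 = 9
te_Task 5 = (8 + 4·11 + 20)/6 = 72/6 = 12
te_Task 6 = (4 + 4·9 + 26)/6 = 66/6 = 11
te_Task 7 = (5 + 4·9 + 13)/6 = 54/6 = 9
te_Task 8 = (10 + 4·13 + 22)/6 = 84/6 = 14
te_Task 9 = (10 + 4·14 + 18)/6 = 84/6 = 14
te_Task 10 = (9 + 4·13 + 17)/6 = 78/6 = 13

Forward pass:
ES_Task 1 = 0; EF_Task 1 = 14
ES_Task 2 = 14; EF_Task 2 = 14+7 = 21
ES_Task 3 = 14; EF_Task 3 = 14+3 = 17
ES_Task 4 = 14; EF_Task 4 = 14+9 = 23
ES_Task 5 = 14; EF_Task 5 = 14+12 = 26
ES_Task 6 = 14; EF_Task 6 = 14+11 = 25
ES_Task 7 = 21; EF_Task 7 = 21+9 = 30
ES_Task 8 = max(EF_Task 5=26, EF_Task 6=25) = 26; EF_Task 8 = 26+14 = 40
ES_Task 9 = 17; EF_Task 9 = 17+14 = 31
ES_Task 10 = max(EF_Task 4=23, EF_Task 6=25, EF_Task 7=30, EF_Task 8=40, EF_Task 9=31) = 40; EF_Task 10 = 40+13 = 53
Expected project duration μ = 53 days. Critical path: Task 1 → Task 5 → Task 8 → Task 10.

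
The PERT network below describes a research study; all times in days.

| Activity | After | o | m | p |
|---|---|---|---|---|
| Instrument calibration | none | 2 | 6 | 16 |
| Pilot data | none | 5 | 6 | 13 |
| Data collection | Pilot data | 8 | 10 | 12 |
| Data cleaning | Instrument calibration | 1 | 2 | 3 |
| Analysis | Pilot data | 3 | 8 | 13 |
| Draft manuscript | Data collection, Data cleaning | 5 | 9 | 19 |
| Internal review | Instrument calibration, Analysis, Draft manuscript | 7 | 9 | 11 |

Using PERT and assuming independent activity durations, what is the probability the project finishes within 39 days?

0.854

te_Instrument calibration = (2 + 4·6 + 16)/6 = 42/6 = 7; σ²_Instrument calibration = ((16−2)/6)² = 5.444
te_Pilot data = (5 + 4·6 + 13)/6 = 42/6 = 7; σ²_Pilot data = ((13−5)/6)² = 1.778
te_Data collection = (8 + 4·10 + 12)/6 = 60/6 = 10; σ²_Data collection = ((12−8)/6)² = 0.444
te_Data cleaning = (1 + 4·2 + 3)/6 = 12/6 = 2; σ²_Data cleaning = ((3−1)/6)² = 0.111
te_Analysis = (3 + 4·8 + 13)/6 = 48/6 = 8; σ²_Analysis = ((13−3)/6)² = 2.778
te_Draft manuscript = (5 + 4·9 + 19)/6 = 60/6 = 10; σ²_Draft manuscript = ((19−5)/6)² = 5.444
te_Internal review = (7 + 4·9 + 11)/6 = 54/6 = 9; σ²_Internal review = ((11−7)/6)² = 0.444

Forward pass:
ES_Instrument calibration = 0; EF_Instrument calibration = 7
ES_Pilot data = 0; EF_Pilot data = 7
ES_Data collection = 7; EF_Data collection = 7+10 = 17
ES_Data cleaning = 7; EF_Data cleaning = 7+2 = 9
ES_Analysis = 7; EF_Analysis = 7+8 = 15
ES_Draft manuscript = max(EF_Data collection=17, EF_Data cleaning=9) = 17; EF_Draft manuscript = 17+10 = 27
ES_Internal review = max(EF_Instrument calibration=7, EF_Analysis=15, EF_Draft manuscript=27) = 27; EF_Internal review = 27+9 = 36
Expected project duration μ = 36 days. Critical path: Pilot data → Data collection → Draft manuscript → Internal review.

Variance along critical path = 1.778 + 0.444 + 5.444 + 0.444 = 8.111; σ = √8.111 = 2.848 days.
Z = (39 − 36) / 2.848 = 1.053
P(T ≤ 39) = Φ(1.053) ≈ 0.854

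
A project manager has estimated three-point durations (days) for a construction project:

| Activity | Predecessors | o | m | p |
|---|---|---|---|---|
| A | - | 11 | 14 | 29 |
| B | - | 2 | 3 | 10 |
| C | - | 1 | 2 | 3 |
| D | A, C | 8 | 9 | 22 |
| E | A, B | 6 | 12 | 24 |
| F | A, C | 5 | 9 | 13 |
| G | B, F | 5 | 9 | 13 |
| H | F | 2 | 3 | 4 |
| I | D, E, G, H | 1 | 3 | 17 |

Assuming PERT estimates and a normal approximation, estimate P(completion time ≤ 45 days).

0.912

te_A = (11 + 4·14 + 29)/6 = 96/6 = 16; σ²_A = ((29−11)/6)² = 9.000
te_B = (2 + 4·3 + 10)/6 = 24/6 = 4; σ²_B = ((10−2)/6)² = 1.778
te_C = (1 + 4·2 + 3)/6 = 12/6 = 2; σ²_C = ((3−1)/6)² = 0.111
te_D = (8 + 4·9 + 22)/6 = 66/6 = 11; σ²_D = ((22−8)/6)² = 5.444
te_E = (6 + 4·12 + 24)/6 = 78/6 = 13; σ²_E = ((24−6)/6)² = 9.000
te_F = (5 + 4·9 + 13)/6 = 54/6 = 9; σ²_F = ((13−5)/6)² = 1.778
te_G = (5 + 4·9 + 13)/6 = 54/6 = 9; σ²_G = ((13−5)/6)² = 1.778
te_H = (2 + 4·3 + 4)/6 = 18/6 = 3; σ²_H = ((4−2)/6)² = 0.111
te_I = (1 + 4·3 + 17)/6 = 30/6 = 5; σ²_I = ((17−1)/6)² = 7.111

Forward pass:
ES_A = 0; EF_A = 16
ES_B = 0; EF_B = 4
ES_C = 0; EF_C = 2
ES_D = max(EF_A=16, EF_C=2) = 16; EF_D = 16+11 = 27
ES_E = max(EF_A=16, EF_B=4) = 16; EF_E = 16+13 = 29
ES_F = max(EF_A=16, EF_C=2) = 16; EF_F = 16+9 = 25
ES_G = max(EF_B=4, EF_F=25) = 25; EF_G = 25+9 = 34
ES_H = 25; EF_H = 25+3 = 28
ES_I = max(EF_D=27, EF_E=29, EF_G=34, EF_H=28) = 34; EF_I = 34+5 = 39
Expected project duration μ = 39 days. Critical path: A → F → G → I.

Variance along critical path = 9.000 + 1.778 + 1.778 + 7.111 = 19.667; σ = √19.667 = 4.435 days.
Z = (45 − 39) / 4.435 = 1.353
P(T ≤ 45) = Φ(1.353) ≈ 0.912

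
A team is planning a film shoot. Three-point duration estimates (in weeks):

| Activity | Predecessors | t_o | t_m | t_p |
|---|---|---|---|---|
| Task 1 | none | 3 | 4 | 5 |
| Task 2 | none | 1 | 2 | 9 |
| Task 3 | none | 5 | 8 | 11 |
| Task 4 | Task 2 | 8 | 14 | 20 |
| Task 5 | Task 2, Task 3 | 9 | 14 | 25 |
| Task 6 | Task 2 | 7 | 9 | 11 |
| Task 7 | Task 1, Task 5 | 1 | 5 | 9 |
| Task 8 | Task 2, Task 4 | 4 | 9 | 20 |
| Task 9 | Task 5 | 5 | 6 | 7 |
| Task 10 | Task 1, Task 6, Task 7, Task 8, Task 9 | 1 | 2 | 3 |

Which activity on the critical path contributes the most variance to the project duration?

te_Task 1 = (3 + 4·4 + 5)/6 = 24/6 = 4; σ²_Task 1 = ((5−3)/6)² = 0.111
te_Task 2 = (1 + 4·2 + 9)/6 = 18/6 = 3; σ²_Task 2 = ((9−1)/6)² = 1.778
te_Task 3 = (5 + 4·8 + 11)/6 = 48/6 = 8; σ²_Task 3 = ((11−5)/6)² = 1.000
te_Task 4 = (8 + 4·14 + 20)/6 = 84/6 = 14; σ²_Task 4 = ((20−8)/6)² = 4.000
te_Task 5 = (9 + 4·14 + 25)/6 = 90/6 = 15; σ²_Task 5 = ((25−9)/6)² = 7.111
te_Task 6 = (7 + 4·9 + 11)/6 = 54/6 = 9; σ²_Task 6 = ((11−7)/6)² = 0.444
te_Task 7 = (1 + 4·5 + 9)/6 = 30/6 = 5; σ²_Task 7 = ((9−1)/6)² = 1.778
te_Task 8 = (4 + 4·9 + 20)/6 = 60/6 = 10; σ²_Task 8 = ((20−4)/6)² = 7.111
te_Task 9 = (5 + 4·6 + 7)/6 = 36/6 = 6; σ²_Task 9 = ((7−5)/6)² = 0.111
te_Task 10 = (1 + 4·2 + 3)/6 = 12/6 = 2; σ²_Task 10 = ((3−1)/6)² = 0.111

Forward pass:
ES_Task 1 = 0; EF_Task 1 = 4
ES_Task 2 = 0; EF_Task 2 = 3
ES_Task 3 = 0; EF_Task 3 = 8
ES_Task 4 = 3; EF_Task 4 = 3+14 = 17
ES_Task 5 = max(EF_Task 2=3, EF_Task 3=8) = 8; EF_Task 5 = 8+15 = 23
ES_Task 6 = 3; EF_Task 6 = 3+9 = 12
ES_Task 7 = max(EF_Task 1=4, EF_Task 5=23) = 23; EF_Task 7 = 23+5 = 28
ES_Task 8 = max(EF_Task 2=3, EF_Task 4=17) = 17; EF_Task 8 = 17+10 = 27
ES_Task 9 = 23; EF_Task 9 = 23+6 = 29
ES_Task 10 = max(EF_Task 1=4, EF_Task 6=12, EF_Task 7=28, EF_Task 8=27, EF_Task 9=29) = 29; EF_Task 10 = 29+2 = 31
Expected project duration μ = 31 weeks. Critical path: Task 3 → Task 5 → Task 9 → Task 10.

Variances on critical path: σ²_Task 3=1.000, σ²_Task 5=7.111, σ²_Task 9=0.111, σ²_Task 10=0.111.
Largest is σ²_Task 5 = 7.111.

Task 5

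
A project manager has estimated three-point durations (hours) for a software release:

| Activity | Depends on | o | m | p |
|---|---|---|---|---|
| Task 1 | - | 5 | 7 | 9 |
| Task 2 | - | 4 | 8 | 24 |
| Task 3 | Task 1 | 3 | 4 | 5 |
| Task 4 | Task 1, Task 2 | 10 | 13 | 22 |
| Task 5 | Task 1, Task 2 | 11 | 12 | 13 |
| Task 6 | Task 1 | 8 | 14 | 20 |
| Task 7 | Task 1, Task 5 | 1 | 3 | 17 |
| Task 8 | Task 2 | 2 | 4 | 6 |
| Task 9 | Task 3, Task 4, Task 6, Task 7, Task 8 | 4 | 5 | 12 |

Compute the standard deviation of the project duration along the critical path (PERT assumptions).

te_Task 1 = (5 + 4·7 + 9)/6 = 42/6 = 7; σ²_Task 1 = ((9−5)/6)² = 0.444
te_Task 2 = (4 + 4·8 + 24)/6 = 60/6 = 10; σ²_Task 2 = ((24−4)/6)² = 11.111
te_Task 3 = (3 + 4·4 + 5)/6 = 24/6 = 4; σ²_Task 3 = ((5−3)/6)² = 0.111
te_Task 4 = (10 + 4·13 + 22)/6 = 84/6 = 14; σ²_Task 4 = ((22−10)/6)² = 4.000
te_Task 5 = (11 + 4·12 + 13)/6 = 72/6 = 12; σ²_Task 5 = ((13−11)/6)² = 0.111
te_Task 6 = (8 + 4·14 + 20)/6 = 84/6 = 14; σ²_Task 6 = ((20−8)/6)² = 4.000
te_Task 7 = (1 + 4·3 + 17)/6 = 30/6 = 5; σ²_Task 7 = ((17−1)/6)² = 7.111
te_Task 8 = (2 + 4·4 + 6)/6 = 24/6 = 4; σ²_Task 8 = ((6−2)/6)² = 0.444
te_Task 9 = (4 + 4·5 + 12)/6 = 36/6 = 6; σ²_Task 9 = ((12−4)/6)² = 1.778

Forward pass:
ES_Task 1 = 0; EF_Task 1 = 7
ES_Task 2 = 0; EF_Task 2 = 10
ES_Task 3 = 7; EF_Task 3 = 7+4 = 11
ES_Task 4 = max(EF_Task 1=7, EF_Task 2=10) = 10; EF_Task 4 = 10+14 = 24
ES_Task 5 = max(EF_Task 1=7, EF_Task 2=10) = 10; EF_Task 5 = 10+12 = 22
ES_Task 6 = 7; EF_Task 6 = 7+14 = 21
ES_Task 7 = max(EF_Task 1=7, EF_Task 5=22) = 22; EF_Task 7 = 22+5 = 27
ES_Task 8 = 10; EF_Task 8 = 10+4 = 14
ES_Task 9 = max(EF_Task 3=11, EF_Task 4=24, EF_Task 6=21, EF_Task 7=27, EF_Task 8=14) = 27; EF_Task 9 = 27+6 = 33
Expected project duration μ = 33 hours. Critical path: Task 2 → Task 5 → Task 7 → Task 9.

Variance along critical path = 11.111 + 0.111 + 7.111 + 1.778 = 20.111
σ = √20.111 = 4.485 hours

4.48 hours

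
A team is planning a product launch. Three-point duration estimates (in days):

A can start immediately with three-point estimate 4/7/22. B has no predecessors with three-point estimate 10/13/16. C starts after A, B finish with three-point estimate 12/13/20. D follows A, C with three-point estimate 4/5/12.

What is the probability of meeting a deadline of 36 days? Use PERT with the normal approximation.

te_A = (4 + 4·7 + 22)/6 = 54/6 = 9; σ²_A = ((22−4)/6)² = 9.000
te_B = (10 + 4·13 + 16)/6 = 78/6 = 13; σ²_B = ((16−10)/6)² = 1.000
te_C = (12 + 4·13 + 20)/6 = 84/6 = 14; σ²_C = ((20−12)/6)² = 1.778
te_D = (4 + 4·5 + 12)/6 = 36/6 = 6; σ²_D = ((12−4)/6)² = 1.778

Forward pass:
ES_A = 0; EF_A = 9
ES_B = 0; EF_B = 13
ES_C = max(EF_A=9, EF_B=13) = 13; EF_C = 13+14 = 27
ES_D = max(EF_A=9, EF_C=27) = 27; EF_D = 27+6 = 33
Expected project duration μ = 33 days. Critical path: B → C → D.

Variance along critical path = 1.000 + 1.778 + 1.778 = 4.556; σ = √4.556 = 2.134 days.
Z = (36 − 33) / 2.134 = 1.406
P(T ≤ 36) = Φ(1.406) ≈ 0.920

0.920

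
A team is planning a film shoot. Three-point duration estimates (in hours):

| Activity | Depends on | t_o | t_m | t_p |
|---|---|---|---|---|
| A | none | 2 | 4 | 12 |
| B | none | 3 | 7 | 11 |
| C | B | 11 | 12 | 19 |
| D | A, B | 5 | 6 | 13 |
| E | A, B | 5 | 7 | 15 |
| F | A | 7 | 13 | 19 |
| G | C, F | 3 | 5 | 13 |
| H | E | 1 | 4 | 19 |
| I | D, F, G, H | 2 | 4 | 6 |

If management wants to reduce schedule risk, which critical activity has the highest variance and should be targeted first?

te_A = (2 + 4·4 + 12)/6 = 30/6 = 5; σ²_A = ((12−2)/6)² = 2.778
te_B = (3 + 4·7 + 11)/6 = 42/6 = 7; σ²_B = ((11−3)/6)² = 1.778
te_C = (11 + 4·12 + 19)/6 = 78/6 = 13; σ²_C = ((19−11)/6)² = 1.778
te_D = (5 + 4·6 + 13)/6 = 42/6 = 7; σ²_D = ((13−5)/6)² = 1.778
te_E = (5 + 4·7 + 15)/6 = 48/6 = 8; σ²_E = ((15−5)/6)² = 2.778
te_F = (7 + 4·13 + 19)/6 = 78/6 = 13; σ²_F = ((19−7)/6)² = 4.000
te_G = (3 + 4·5 + 13)/6 = 36/6 = 6; σ²_G = ((13−3)/6)² = 2.778
te_H = (1 + 4·4 + 19)/6 = 36/6 = 6; σ²_H = ((19−1)/6)² = 9.000
te_I = (2 + 4·4 + 6)/6 = 24/6 = 4; σ²_I = ((6−2)/6)² = 0.444

Forward pass:
ES_A = 0; EF_A = 5
ES_B = 0; EF_B = 7
ES_C = 7; EF_C = 7+13 = 20
ES_D = max(EF_A=5, EF_B=7) = 7; EF_D = 7+7 = 14
ES_E = max(EF_A=5, EF_B=7) = 7; EF_E = 7+8 = 15
ES_F = 5; EF_F = 5+13 = 18
ES_G = max(EF_C=20, EF_F=18) = 20; EF_G = 20+6 = 26
ES_H = 15; EF_H = 15+6 = 21
ES_I = max(EF_D=14, EF_F=18, EF_G=26, EF_H=21) = 26; EF_I = 26+4 = 30
Expected project duration μ = 30 hours. Critical path: B → C → G → I.

Variances on critical path: σ²_B=1.778, σ²_C=1.778, σ²_G=2.778, σ²_I=0.444.
Largest is σ²_G = 2.778.

G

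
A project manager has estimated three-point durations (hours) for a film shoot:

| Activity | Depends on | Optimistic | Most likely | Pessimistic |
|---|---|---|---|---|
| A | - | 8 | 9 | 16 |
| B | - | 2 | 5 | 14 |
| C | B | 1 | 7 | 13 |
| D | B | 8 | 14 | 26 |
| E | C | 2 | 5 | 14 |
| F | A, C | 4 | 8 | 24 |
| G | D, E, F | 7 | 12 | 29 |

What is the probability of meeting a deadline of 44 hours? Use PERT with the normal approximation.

te_A = (8 + 4·9 + 16)/6 = 60/6 = 10; σ²_A = ((16−8)/6)² = 1.778
te_B = (2 + 4·5 + 14)/6 = 36/6 = 6; σ²_B = ((14−2)/6)² = 4.000
te_C = (1 + 4·7 + 13)/6 = 42/6 = 7; σ²_C = ((13−1)/6)² = 4.000
te_D = (8 + 4·14 + 26)/6 = 90/6 = 15; σ²_D = ((26−8)/6)² = 9.000
te_E = (2 + 4·5 + 14)/6 = 36/6 = 6; σ²_E = ((14−2)/6)² = 4.000
te_F = (4 + 4·8 + 24)/6 = 60/6 = 10; σ²_F = ((24−4)/6)² = 11.111
te_G = (7 + 4·12 + 29)/6 = 84/6 = 14; σ²_G = ((29−7)/6)² = 13.444

Forward pass:
ES_A = 0; EF_A = 10
ES_B = 0; EF_B = 6
ES_C = 6; EF_C = 6+7 = 13
ES_D = 6; EF_D = 6+15 = 21
ES_E = 13; EF_E = 13+6 = 19
ES_F = max(EF_A=10, EF_C=13) = 13; EF_F = 13+10 = 23
ES_G = max(EF_D=21, EF_E=19, EF_F=23) = 23; EF_G = 23+14 = 37
Expected project duration μ = 37 hours. Critical path: B → C → F → G.

Variance along critical path = 4.000 + 4.000 + 11.111 + 13.444 = 32.556; σ = √32.556 = 5.706 hours.
Z = (44 − 37) / 5.706 = 1.227
P(T ≤ 44) = Φ(1.227) ≈ 0.890

0.890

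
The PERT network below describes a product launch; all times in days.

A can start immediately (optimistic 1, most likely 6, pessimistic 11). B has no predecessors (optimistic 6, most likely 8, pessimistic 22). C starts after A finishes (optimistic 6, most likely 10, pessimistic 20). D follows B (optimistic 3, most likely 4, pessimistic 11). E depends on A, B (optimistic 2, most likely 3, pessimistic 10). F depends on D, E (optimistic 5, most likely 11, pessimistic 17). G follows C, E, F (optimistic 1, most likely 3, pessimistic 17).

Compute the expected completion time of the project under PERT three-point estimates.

te_A = (1 + 4·6 + 11)/6 = 36/6 = 6
te_B = (6 + 4·8 + 22)/6 = 60/6 = 10
te_C = (6 + 4·10 + 20)/6 = 66/6 = 11
te_D = (3 + 4·4 + 11)/6 = 30/6 = 5
te_E = (2 + 4·3 + 10)/6 = 24/6 = 4
te_F = (5 + 4·11 + 17)/6 = 66/6 = 11
te_G = (1 + 4·3 + 17)/6 = 30/6 = 5

Forward pass:
ES_A = 0; EF_A = 6
ES_B = 0; EF_B = 10
ES_C = 6; EF_C = 6+11 = 17
ES_D = 10; EF_D = 10+5 = 15
ES_E = max(EF_A=6, EF_B=10) = 10; EF_E = 10+4 = 14
ES_F = max(EF_D=15, EF_E=14) = 15; EF_F = 15+11 = 26
ES_G = max(EF_C=17, EF_E=14, EF_F=26) = 26; EF_G = 26+5 = 31
Expected project duration μ = 31 days. Critical path: B → D → F → G.

31 days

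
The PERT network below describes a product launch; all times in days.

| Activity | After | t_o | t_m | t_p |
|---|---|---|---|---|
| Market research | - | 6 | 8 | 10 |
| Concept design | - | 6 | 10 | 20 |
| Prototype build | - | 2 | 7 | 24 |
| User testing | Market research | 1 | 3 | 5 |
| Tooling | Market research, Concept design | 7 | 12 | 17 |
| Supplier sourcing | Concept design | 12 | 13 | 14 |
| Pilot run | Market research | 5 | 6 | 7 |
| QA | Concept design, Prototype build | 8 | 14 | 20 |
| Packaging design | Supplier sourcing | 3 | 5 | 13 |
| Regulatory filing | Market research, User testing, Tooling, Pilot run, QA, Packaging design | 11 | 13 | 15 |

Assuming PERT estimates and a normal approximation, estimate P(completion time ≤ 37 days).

te_Market research = (6 + 4·8 + 10)/6 = 48/6 = 8; σ²_Market research = ((10−6)/6)² = 0.444
te_Concept design = (6 + 4·10 + 20)/6 = 66/6 = 11; σ²_Concept design = ((20−6)/6)² = 5.444
te_Prototype build = (2 + 4·7 + 24)/6 = 54/6 = 9; σ²_Prototype build = ((24−2)/6)² = 13.444
te_User testing = (1 + 4·3 + 5)/6 = 18/6 = 3; σ²_User testing = ((5−1)/6)² = 0.444
te_Tooling = (7 + 4·12 + 17)/6 = 72/6 = 12; σ²_Tooling = ((17−7)/6)² = 2.778
te_Supplier sourcing = (12 + 4·13 + 14)/6 = 78/6 = 13; σ²_Supplier sourcing = ((14−12)/6)² = 0.111
te_Pilot run = (5 + 4·6 + 7)/6 = 36/6 = 6; σ²_Pilot run = ((7−5)/6)² = 0.111
te_QA = (8 + 4·14 + 20)/6 = 84/6 = 14; σ²_QA = ((20−8)/6)² = 4.000
te_Packaging design = (3 + 4·5 + 13)/6 = 36/6 = 6; σ²_Packaging design = ((13−3)/6)² = 2.778
te_Regulatory filing = (11 + 4·13 + 15)/6 = 78/6 = 13; σ²_Regulatory filing = ((15−11)/6)² = 0.444

Forward pass:
ES_Market research = 0; EF_Market research = 8
ES_Concept design = 0; EF_Concept design = 11
ES_Prototype build = 0; EF_Prototype build = 9
ES_User testing = 8; EF_User testing = 8+3 = 11
ES_Tooling = max(EF_Market research=8, EF_Concept design=11) = 11; EF_Tooling = 11+12 = 23
ES_Supplier sourcing = 11; EF_Supplier sourcing = 11+13 = 24
ES_Pilot run = 8; EF_Pilot run = 8+6 = 14
ES_QA = max(EF_Concept design=11, EF_Prototype build=9) = 11; EF_QA = 11+14 = 25
ES_Packaging design = 24; EF_Packaging design = 24+6 = 30
ES_Regulatory filing = max(EF_Market research=8, EF_User testing=11, EF_Tooling=23, EF_Pilot run=14, EF_QA=25, EF_Packaging design=30) = 30; EF_Regulatory filing = 30+13 = 43
Expected project duration μ = 43 days. Critical path: Concept design → Supplier sourcing → Packaging design → Regulatory filing.

Variance along critical path = 5.444 + 0.111 + 2.778 + 0.444 = 8.778; σ = √8.778 = 2.963 days.
Z = (37 − 43) / 2.963 = -2.025
P(T ≤ 37) = Φ(-2.025) ≈ 0.021

0.021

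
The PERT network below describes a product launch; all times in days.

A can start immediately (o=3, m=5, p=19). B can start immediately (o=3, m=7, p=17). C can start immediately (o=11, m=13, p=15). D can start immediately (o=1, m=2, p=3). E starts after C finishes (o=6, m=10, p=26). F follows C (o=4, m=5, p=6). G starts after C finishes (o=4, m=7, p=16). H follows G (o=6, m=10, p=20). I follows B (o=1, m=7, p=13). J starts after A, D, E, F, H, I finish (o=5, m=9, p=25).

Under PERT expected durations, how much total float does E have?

7 days

te_A = (3 + 4·5 + 19)/6 = 42/6 = 7
te_B = (3 + 4·7 + 17)/6 = 48/6 = 8
te_C = (11 + 4·13 + 15)/6 = 78/6 = 13
te_D = (1 + 4·2 + 3)/6 = 12/6 = 2
te_E = (6 + 4·10 + 26)/6 = 72/6 = 12
te_F = (4 + 4·5 + 6)/6 = 30/6 = 5
te_G = (4 + 4·7 + 16)/6 = 48/6 = 8
te_H = (6 + 4·10 + 20)/6 = 66/6 = 11
te_I = (1 + 4·7 + 13)/6 = 42/6 = 7
te_J = (5 + 4·9 + 25)/6 = 66/6 = 11

Forward pass:
ES_A = 0; EF_A = 7
ES_B = 0; EF_B = 8
ES_C = 0; EF_C = 13
ES_D = 0; EF_D = 2
ES_E = 13; EF_E = 13+12 = 25
ES_F = 13; EF_F = 13+5 = 18
ES_G = 13; EF_G = 13+8 = 21
ES_H = 21; EF_H = 21+11 = 32
ES_I = 8; EF_I = 8+7 = 15
ES_J = max(EF_A=7, EF_D=2, EF_E=25, EF_F=18, EF_H=32, EF_I=15) = 32; EF_J = 32+11 = 43
Expected project duration μ = 43 days. Critical path: C → G → H → J.

Backward pass:
LF_J = 43; LS_J = 43−11 = 32
LF_I = LS_J = 32; LS_I = 32−7 = 25
LF_H = LS_J = 32; LS_H = 32−11 = 21
LF_G = LS_H = 21; LS_G = 21−8 = 13
LF_F = LS_J = 32; LS_F = 32−5 = 27
LF_E = LS_J = 32; LS_E = 32−12 = 20
LF_D = LS_J = 32; LS_D = 32−2 = 30
LF_C = min(LS_E=20, LS_F=27, LS_G=13) = 13; LS_C = 13−13 = 0
LF_B = LS_I = 25; LS_B = 25−8 = 17
LF_A = LS_J = 32; LS_A = 32−7 = 25
Slack_E = LS_E − ES_E = 20 − 13 = 7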